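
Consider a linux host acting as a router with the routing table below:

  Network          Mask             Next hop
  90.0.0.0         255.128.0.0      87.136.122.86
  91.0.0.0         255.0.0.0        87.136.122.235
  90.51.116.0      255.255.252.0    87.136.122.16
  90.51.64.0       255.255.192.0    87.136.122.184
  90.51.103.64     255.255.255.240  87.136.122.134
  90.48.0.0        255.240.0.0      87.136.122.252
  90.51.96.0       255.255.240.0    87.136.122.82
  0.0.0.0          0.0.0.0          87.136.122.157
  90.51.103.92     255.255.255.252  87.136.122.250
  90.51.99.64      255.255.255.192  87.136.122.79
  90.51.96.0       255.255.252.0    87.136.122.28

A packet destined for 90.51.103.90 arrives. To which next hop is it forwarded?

Routes whose prefix contains 90.51.103.90:
  0.0.0.0/0 (default, matches everything) -> 87.136.122.157
  90.0.0.0/9 (90.0.0.0 - 90.127.255.255) -> 87.136.122.86
  90.48.0.0/12 (90.48.0.0 - 90.63.255.255) -> 87.136.122.252
  90.51.64.0/18 (90.51.64.0 - 90.51.127.255) -> 87.136.122.184
  90.51.96.0/20 (90.51.96.0 - 90.51.111.255) -> 87.136.122.82
More-specific entries that do NOT match:
  90.51.103.92/30 (90.51.103.92 - 90.51.103.95) does not contain 90.51.103.90
  90.51.103.64/28 (90.51.103.64 - 90.51.103.79) does not contain 90.51.103.90
  90.51.99.64/26 (90.51.99.64 - 90.51.99.127) does not contain 90.51.103.90
  90.51.116.0/22 (90.51.116.0 - 90.51.119.255) does not contain 90.51.103.90
  90.51.96.0/22 (90.51.96.0 - 90.51.99.255) does not contain 90.51.103.90
Longest matching prefix is /20 -> next hop 87.136.122.82.

87.136.122.82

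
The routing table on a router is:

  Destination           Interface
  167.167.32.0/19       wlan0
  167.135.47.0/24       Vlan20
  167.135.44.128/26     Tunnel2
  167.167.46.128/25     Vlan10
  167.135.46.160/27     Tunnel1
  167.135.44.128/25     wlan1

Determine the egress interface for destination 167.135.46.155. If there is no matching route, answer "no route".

no route

No entry's prefix contains 167.135.46.155; there is no default route.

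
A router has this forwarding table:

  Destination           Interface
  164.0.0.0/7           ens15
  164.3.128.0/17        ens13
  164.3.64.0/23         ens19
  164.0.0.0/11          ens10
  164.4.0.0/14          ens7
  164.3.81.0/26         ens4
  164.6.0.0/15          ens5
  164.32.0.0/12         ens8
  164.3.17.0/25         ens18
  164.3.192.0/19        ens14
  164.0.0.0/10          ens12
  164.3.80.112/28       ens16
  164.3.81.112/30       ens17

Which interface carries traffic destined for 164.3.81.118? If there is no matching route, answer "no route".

ens10

Routes whose prefix contains 164.3.81.118:
  164.0.0.0/7 (164.0.0.0 - 165.255.255.255) -> ens15
  164.0.0.0/10 (164.0.0.0 - 164.63.255.255) -> ens12
  164.0.0.0/11 (164.0.0.0 - 164.31.255.255) -> ens10
More-specific entries that do NOT match:
  164.3.81.112/30 (164.3.81.112 - 164.3.81.115) does not contain 164.3.81.118
  164.3.80.112/28 (164.3.80.112 - 164.3.80.127) does not contain 164.3.81.118
  164.3.81.0/26 (164.3.81.0 - 164.3.81.63) does not contain 164.3.81.118
  164.3.17.0/25 (164.3.17.0 - 164.3.17.127) does not contain 164.3.81.118
  164.3.64.0/23 (164.3.64.0 - 164.3.65.255) does not contain 164.3.81.118
  164.3.192.0/19 (164.3.192.0 - 164.3.223.255) does not contain 164.3.81.118
  164.3.128.0/17 (164.3.128.0 - 164.3.255.255) does not contain 164.3.81.118
  164.6.0.0/15 (164.6.0.0 - 164.7.255.255) does not contain 164.3.81.118
  164.4.0.0/14 (164.4.0.0 - 164.7.255.255) does not contain 164.3.81.118
  164.32.0.0/12 (164.32.0.0 - 164.47.255.255) does not contain 164.3.81.118
Longest matching prefix is /11 -> interface ens10.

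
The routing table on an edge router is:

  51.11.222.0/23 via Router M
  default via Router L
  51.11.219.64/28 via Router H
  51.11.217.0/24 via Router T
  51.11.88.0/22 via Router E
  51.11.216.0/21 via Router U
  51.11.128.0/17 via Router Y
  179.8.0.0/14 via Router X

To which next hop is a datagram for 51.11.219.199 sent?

Router U

Routes whose prefix contains 51.11.219.199:
  0.0.0.0/0 (default, matches everything) -> Router L
  51.11.128.0/17 (51.11.128.0 - 51.11.255.255) -> Router Y
  51.11.216.0/21 (51.11.216.0 - 51.11.223.255) -> Router U
More-specific entries that do NOT match:
  51.11.219.64/28 (51.11.219.64 - 51.11.219.79) does not contain 51.11.219.199
  51.11.217.0/24 (51.11.217.0 - 51.11.217.255) does not contain 51.11.219.199
  51.11.222.0/23 (51.11.222.0 - 51.11.223.255) does not contain 51.11.219.199
  51.11.88.0/22 (51.11.88.0 - 51.11.91.255) does not contain 51.11.219.199
Longest matching prefix is /21 -> next hop Router U.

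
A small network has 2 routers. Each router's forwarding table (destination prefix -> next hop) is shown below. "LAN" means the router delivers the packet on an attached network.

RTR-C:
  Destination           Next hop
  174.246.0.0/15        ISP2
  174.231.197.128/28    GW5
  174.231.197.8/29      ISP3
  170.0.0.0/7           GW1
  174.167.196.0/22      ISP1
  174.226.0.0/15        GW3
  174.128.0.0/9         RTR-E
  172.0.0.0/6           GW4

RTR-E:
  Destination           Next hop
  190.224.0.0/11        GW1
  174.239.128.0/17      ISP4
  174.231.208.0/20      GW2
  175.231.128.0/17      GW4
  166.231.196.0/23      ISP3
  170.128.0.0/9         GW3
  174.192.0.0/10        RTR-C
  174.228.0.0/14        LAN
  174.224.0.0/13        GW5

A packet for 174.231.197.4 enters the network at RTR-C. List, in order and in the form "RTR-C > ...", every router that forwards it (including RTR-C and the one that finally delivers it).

RTR-C > RTR-E

At RTR-C: longest match for 174.231.197.4 is 174.128.0.0/9 -> RTR-E
At RTR-E: longest match for 174.231.197.4 is 174.228.0.0/14 -> LAN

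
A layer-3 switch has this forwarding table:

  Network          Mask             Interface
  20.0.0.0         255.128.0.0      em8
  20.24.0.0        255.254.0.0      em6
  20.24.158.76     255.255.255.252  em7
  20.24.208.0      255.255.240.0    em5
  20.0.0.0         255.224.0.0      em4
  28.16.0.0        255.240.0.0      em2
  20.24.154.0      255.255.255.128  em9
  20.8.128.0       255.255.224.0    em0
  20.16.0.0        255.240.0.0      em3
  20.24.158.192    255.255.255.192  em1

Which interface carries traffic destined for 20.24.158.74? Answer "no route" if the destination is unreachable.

Routes whose prefix contains 20.24.158.74:
  20.0.0.0/9 (20.0.0.0 - 20.127.255.255) -> em8
  20.0.0.0/11 (20.0.0.0 - 20.31.255.255) -> em4
  20.16.0.0/12 (20.16.0.0 - 20.31.255.255) -> em3
  20.24.0.0/15 (20.24.0.0 - 20.25.255.255) -> em6
More-specific entries that do NOT match:
  20.24.158.76/30 (20.24.158.76 - 20.24.158.79) does not contain 20.24.158.74
  20.24.158.192/26 (20.24.158.192 - 20.24.158.255) does not contain 20.24.158.74
  20.24.154.0/25 (20.24.154.0 - 20.24.154.127) does not contain 20.24.158.74
  20.24.208.0/20 (20.24.208.0 - 20.24.223.255) does not contain 20.24.158.74
  20.8.128.0/19 (20.8.128.0 - 20.8.159.255) does not contain 20.24.158.74
Longest matching prefix is /15 -> interface em6.

em6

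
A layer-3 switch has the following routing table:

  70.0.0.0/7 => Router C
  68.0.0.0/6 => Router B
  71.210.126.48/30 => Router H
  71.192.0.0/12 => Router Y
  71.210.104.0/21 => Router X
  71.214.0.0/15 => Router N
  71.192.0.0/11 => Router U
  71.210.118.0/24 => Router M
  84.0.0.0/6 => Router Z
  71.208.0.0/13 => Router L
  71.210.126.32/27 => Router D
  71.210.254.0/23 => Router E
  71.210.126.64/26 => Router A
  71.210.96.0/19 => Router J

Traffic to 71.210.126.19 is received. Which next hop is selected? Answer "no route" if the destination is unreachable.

Routes whose prefix contains 71.210.126.19:
  68.0.0.0/6 (68.0.0.0 - 71.255.255.255) -> Router B
  70.0.0.0/7 (70.0.0.0 - 71.255.255.255) -> Router C
  71.192.0.0/11 (71.192.0.0 - 71.223.255.255) -> Router U
  71.208.0.0/13 (71.208.0.0 - 71.215.255.255) -> Router L
  71.210.96.0/19 (71.210.96.0 - 71.210.127.255) -> Router J
More-specific entries that do NOT match:
  71.210.126.48/30 (71.210.126.48 - 71.210.126.51) does not contain 71.210.126.19
  71.210.126.32/27 (71.210.126.32 - 71.210.126.63) does not contain 71.210.126.19
  71.210.126.64/26 (71.210.126.64 - 71.210.126.127) does not contain 71.210.126.19
  71.210.118.0/24 (71.210.118.0 - 71.210.118.255) does not contain 71.210.126.19
  71.210.254.0/23 (71.210.254.0 - 71.210.255.255) does not contain 71.210.126.19
  71.210.104.0/21 (71.210.104.0 - 71.210.111.255) does not contain 71.210.126.19
Longest matching prefix is /19 -> next hop Router J.

Router J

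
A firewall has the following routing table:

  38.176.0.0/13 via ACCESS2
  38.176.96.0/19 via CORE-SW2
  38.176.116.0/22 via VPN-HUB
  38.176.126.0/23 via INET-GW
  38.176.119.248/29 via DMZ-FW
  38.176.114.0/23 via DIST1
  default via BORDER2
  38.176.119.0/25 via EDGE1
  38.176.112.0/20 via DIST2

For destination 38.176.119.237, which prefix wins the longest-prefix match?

38.176.116.0/22

Entries matching 38.176.119.237:
  0.0.0.0/0 (default, matches everything)
  38.176.0.0/13 (38.176.0.0 - 38.183.255.255)
  38.176.96.0/19 (38.176.96.0 - 38.176.127.255)
  38.176.112.0/20 (38.176.112.0 - 38.176.127.255)
  38.176.116.0/22 (38.176.116.0 - 38.176.119.255)
Most specific is 38.176.116.0/22.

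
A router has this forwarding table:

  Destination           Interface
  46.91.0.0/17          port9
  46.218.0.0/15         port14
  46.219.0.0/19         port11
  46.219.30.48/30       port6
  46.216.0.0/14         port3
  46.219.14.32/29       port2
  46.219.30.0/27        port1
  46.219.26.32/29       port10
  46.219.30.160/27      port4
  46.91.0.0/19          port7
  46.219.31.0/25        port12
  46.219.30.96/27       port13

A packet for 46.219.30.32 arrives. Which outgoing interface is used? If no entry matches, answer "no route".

Routes whose prefix contains 46.219.30.32:
  46.216.0.0/14 (46.216.0.0 - 46.219.255.255) -> port3
  46.218.0.0/15 (46.218.0.0 - 46.219.255.255) -> port14
  46.219.0.0/19 (46.219.0.0 - 46.219.31.255) -> port11
More-specific entries that do NOT match:
  46.219.30.48/30 (46.219.30.48 - 46.219.30.51) does not contain 46.219.30.32
  46.219.14.32/29 (46.219.14.32 - 46.219.14.39) does not contain 46.219.30.32
  46.219.26.32/29 (46.219.26.32 - 46.219.26.39) does not contain 46.219.30.32
  46.219.30.0/27 (46.219.30.0 - 46.219.30.31) does not contain 46.219.30.32
  46.219.30.160/27 (46.219.30.160 - 46.219.30.191) does not contain 46.219.30.32
  46.219.30.96/27 (46.219.30.96 - 46.219.30.127) does not contain 46.219.30.32
  46.219.31.0/25 (46.219.31.0 - 46.219.31.127) does not contain 46.219.30.32
Longest matching prefix is /19 -> interface port11.

port11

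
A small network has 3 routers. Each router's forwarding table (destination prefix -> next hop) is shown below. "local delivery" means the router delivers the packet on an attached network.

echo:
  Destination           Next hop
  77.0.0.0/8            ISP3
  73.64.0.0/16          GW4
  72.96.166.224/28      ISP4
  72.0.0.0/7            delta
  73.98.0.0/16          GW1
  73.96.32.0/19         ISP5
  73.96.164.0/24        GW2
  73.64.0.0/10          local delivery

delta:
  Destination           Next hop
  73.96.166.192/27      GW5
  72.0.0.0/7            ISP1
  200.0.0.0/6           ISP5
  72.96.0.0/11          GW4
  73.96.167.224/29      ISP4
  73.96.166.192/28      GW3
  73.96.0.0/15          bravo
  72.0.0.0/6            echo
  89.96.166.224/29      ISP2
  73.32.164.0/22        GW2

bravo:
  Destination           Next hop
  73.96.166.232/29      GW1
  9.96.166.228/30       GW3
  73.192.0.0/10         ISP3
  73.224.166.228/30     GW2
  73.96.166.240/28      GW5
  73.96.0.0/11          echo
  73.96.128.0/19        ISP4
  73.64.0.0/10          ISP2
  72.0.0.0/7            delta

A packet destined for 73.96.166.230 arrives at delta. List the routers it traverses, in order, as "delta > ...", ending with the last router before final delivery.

delta > bravo > echo

At delta: longest match for 73.96.166.230 is 73.96.0.0/15 -> bravo
At bravo: longest match for 73.96.166.230 is 73.96.0.0/11 -> echo
At echo: longest match for 73.96.166.230 is 73.64.0.0/10 -> local delivery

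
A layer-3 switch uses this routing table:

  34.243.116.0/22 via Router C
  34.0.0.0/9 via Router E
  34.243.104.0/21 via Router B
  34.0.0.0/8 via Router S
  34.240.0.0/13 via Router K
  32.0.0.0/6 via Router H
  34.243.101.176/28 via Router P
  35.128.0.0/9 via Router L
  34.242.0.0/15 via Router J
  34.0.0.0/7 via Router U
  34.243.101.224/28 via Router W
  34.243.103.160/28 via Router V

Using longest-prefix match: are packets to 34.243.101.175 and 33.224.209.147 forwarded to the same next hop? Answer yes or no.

34.243.101.175: longest match 34.242.0.0/15 -> Router J
33.224.209.147: longest match 32.0.0.0/6 -> Router H

no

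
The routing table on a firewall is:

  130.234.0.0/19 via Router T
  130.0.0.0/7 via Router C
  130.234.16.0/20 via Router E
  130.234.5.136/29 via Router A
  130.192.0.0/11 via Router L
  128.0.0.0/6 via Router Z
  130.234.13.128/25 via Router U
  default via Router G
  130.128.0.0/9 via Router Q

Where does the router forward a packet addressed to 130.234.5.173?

Router T

Routes whose prefix contains 130.234.5.173:
  0.0.0.0/0 (default, matches everything) -> Router G
  128.0.0.0/6 (128.0.0.0 - 131.255.255.255) -> Router Z
  130.0.0.0/7 (130.0.0.0 - 131.255.255.255) -> Router C
  130.128.0.0/9 (130.128.0.0 - 130.255.255.255) -> Router Q
  130.234.0.0/19 (130.234.0.0 - 130.234.31.255) -> Router T
More-specific entries that do NOT match:
  130.234.5.136/29 (130.234.5.136 - 130.234.5.143) does not contain 130.234.5.173
  130.234.13.128/25 (130.234.13.128 - 130.234.13.255) does not contain 130.234.5.173
  130.234.16.0/20 (130.234.16.0 - 130.234.31.255) does not contain 130.234.5.173
Longest matching prefix is /19 -> next hop Router T.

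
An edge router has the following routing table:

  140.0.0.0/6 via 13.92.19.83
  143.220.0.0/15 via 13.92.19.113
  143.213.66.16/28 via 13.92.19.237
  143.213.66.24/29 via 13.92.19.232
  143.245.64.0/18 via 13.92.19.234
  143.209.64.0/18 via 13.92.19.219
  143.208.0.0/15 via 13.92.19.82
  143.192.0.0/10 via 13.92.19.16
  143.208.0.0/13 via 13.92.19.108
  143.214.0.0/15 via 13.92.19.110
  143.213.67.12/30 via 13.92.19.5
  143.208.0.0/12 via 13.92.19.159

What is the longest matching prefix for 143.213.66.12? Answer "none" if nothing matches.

Entries matching 143.213.66.12:
  140.0.0.0/6 (140.0.0.0 - 143.255.255.255)
  143.192.0.0/10 (143.192.0.0 - 143.255.255.255)
  143.208.0.0/12 (143.208.0.0 - 143.223.255.255)
  143.208.0.0/13 (143.208.0.0 - 143.215.255.255)
Most specific is 143.208.0.0/13.

143.208.0.0/13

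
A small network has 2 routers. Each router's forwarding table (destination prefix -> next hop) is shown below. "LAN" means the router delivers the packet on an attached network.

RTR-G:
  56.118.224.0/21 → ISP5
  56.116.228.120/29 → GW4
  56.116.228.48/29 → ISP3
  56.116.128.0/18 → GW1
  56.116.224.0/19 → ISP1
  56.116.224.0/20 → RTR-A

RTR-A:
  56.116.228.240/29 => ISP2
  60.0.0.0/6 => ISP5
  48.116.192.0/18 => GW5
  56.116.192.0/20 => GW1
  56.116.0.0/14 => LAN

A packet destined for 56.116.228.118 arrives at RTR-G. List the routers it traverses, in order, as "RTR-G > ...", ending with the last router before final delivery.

At RTR-G: longest match for 56.116.228.118 is 56.116.224.0/20 -> RTR-A
At RTR-A: longest match for 56.116.228.118 is 56.116.0.0/14 -> LAN

RTR-G > RTR-A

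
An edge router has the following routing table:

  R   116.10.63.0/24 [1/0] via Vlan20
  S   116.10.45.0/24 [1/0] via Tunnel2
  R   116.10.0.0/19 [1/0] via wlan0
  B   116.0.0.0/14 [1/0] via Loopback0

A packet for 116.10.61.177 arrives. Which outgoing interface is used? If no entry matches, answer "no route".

No entry's prefix contains 116.10.61.177; there is no default route.

no route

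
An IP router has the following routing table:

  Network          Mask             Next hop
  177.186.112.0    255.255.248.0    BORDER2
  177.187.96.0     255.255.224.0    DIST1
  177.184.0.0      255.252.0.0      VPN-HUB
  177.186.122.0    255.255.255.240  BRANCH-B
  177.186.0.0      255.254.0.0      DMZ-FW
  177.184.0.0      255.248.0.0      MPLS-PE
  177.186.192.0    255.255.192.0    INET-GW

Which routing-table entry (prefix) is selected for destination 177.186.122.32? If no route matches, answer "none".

177.186.0.0/15

Entries matching 177.186.122.32:
  177.184.0.0/13 (177.184.0.0 - 177.191.255.255)
  177.184.0.0/14 (177.184.0.0 - 177.187.255.255)
  177.186.0.0/15 (177.186.0.0 - 177.187.255.255)
Most specific is 177.186.0.0/15.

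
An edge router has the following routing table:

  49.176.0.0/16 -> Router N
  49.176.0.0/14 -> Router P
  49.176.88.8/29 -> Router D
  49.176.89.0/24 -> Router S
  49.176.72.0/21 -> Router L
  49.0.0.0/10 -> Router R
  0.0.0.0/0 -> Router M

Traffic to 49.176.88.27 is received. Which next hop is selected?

Routes whose prefix contains 49.176.88.27:
  0.0.0.0/0 (default, matches everything) -> Router M
  49.176.0.0/14 (49.176.0.0 - 49.179.255.255) -> Router P
  49.176.0.0/16 (49.176.0.0 - 49.176.255.255) -> Router N
More-specific entries that do NOT match:
  49.176.88.8/29 (49.176.88.8 - 49.176.88.15) does not contain 49.176.88.27
  49.176.89.0/24 (49.176.89.0 - 49.176.89.255) does not contain 49.176.88.27
  49.176.72.0/21 (49.176.72.0 - 49.176.79.255) does not contain 49.176.88.27
Longest matching prefix is /16 -> next hop Router N.

Router N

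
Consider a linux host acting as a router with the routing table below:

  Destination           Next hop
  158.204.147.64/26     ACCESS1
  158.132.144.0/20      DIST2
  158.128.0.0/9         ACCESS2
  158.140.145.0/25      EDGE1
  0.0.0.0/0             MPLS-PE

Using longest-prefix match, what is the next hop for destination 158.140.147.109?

Routes whose prefix contains 158.140.147.109:
  0.0.0.0/0 (default, matches everything) -> MPLS-PE
  158.128.0.0/9 (158.128.0.0 - 158.255.255.255) -> ACCESS2
More-specific entries that do NOT match:
  158.204.147.64/26 (158.204.147.64 - 158.204.147.127) does not contain 158.140.147.109
  158.140.145.0/25 (158.140.145.0 - 158.140.145.127) does not contain 158.140.147.109
  158.132.144.0/20 (158.132.144.0 - 158.132.159.255) does not contain 158.140.147.109
Longest matching prefix is /9 -> next hop ACCESS2.

ACCESS2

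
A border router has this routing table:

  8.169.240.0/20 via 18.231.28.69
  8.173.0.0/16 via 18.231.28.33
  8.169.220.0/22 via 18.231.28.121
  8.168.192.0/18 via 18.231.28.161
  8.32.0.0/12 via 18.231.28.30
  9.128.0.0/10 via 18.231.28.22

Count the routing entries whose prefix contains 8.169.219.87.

No listed prefix contains 8.169.219.87.
Total matching entries: 0.

0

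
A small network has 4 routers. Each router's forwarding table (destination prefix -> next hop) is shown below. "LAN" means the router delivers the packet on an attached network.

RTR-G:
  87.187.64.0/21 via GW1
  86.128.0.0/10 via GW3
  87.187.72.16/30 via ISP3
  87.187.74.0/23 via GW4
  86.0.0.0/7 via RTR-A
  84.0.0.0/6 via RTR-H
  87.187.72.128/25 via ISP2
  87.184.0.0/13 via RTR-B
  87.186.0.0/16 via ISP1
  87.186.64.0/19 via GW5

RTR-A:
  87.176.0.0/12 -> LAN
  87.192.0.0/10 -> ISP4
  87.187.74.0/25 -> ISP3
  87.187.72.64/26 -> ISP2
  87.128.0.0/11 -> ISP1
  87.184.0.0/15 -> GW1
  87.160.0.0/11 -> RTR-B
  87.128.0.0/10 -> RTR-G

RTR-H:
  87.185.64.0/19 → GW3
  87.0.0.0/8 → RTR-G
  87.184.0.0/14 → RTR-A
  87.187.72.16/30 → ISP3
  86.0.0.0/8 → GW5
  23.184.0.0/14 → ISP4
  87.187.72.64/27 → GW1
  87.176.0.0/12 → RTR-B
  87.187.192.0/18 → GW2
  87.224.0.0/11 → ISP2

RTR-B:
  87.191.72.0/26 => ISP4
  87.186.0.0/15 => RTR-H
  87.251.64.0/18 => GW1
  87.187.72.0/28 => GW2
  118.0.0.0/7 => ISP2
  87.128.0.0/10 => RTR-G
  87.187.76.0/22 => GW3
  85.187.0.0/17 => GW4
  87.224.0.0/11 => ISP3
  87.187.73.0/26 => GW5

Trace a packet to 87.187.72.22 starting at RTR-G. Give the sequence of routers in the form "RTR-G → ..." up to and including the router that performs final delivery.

RTR-G → RTR-B → RTR-H → RTR-A

At RTR-G: longest match for 87.187.72.22 is 87.184.0.0/13 -> RTR-B
At RTR-B: longest match for 87.187.72.22 is 87.186.0.0/15 -> RTR-H
At RTR-H: longest match for 87.187.72.22 is 87.184.0.0/14 -> RTR-A
At RTR-A: longest match for 87.187.72.22 is 87.176.0.0/12 -> LAN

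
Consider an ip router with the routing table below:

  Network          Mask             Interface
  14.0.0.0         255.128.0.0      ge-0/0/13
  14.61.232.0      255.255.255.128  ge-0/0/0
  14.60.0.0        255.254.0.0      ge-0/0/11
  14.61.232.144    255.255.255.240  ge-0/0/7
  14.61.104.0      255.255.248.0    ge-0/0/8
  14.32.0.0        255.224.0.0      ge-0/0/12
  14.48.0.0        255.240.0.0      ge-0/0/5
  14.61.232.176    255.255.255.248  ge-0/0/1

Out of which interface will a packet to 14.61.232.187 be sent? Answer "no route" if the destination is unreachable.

Routes whose prefix contains 14.61.232.187:
  14.0.0.0/9 (14.0.0.0 - 14.127.255.255) -> ge-0/0/13
  14.32.0.0/11 (14.32.0.0 - 14.63.255.255) -> ge-0/0/12
  14.48.0.0/12 (14.48.0.0 - 14.63.255.255) -> ge-0/0/5
  14.60.0.0/15 (14.60.0.0 - 14.61.255.255) -> ge-0/0/11
More-specific entries that do NOT match:
  14.61.232.176/29 (14.61.232.176 - 14.61.232.183) does not contain 14.61.232.187
  14.61.232.144/28 (14.61.232.144 - 14.61.232.159) does not contain 14.61.232.187
  14.61.232.0/25 (14.61.232.0 - 14.61.232.127) does not contain 14.61.232.187
  14.61.104.0/21 (14.61.104.0 - 14.61.111.255) does not contain 14.61.232.187
Longest matching prefix is /15 -> interface ge-0/0/11.

ge-0/0/11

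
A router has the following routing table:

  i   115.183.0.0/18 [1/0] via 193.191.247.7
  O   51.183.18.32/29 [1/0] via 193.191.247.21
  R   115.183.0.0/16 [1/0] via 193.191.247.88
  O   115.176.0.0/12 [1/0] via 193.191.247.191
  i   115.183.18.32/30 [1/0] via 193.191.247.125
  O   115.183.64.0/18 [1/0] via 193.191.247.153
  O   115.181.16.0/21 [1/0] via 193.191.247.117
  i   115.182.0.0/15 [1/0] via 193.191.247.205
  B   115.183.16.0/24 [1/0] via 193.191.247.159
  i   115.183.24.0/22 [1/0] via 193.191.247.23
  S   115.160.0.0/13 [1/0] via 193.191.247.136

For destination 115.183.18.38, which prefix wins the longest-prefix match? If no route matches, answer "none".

Entries matching 115.183.18.38:
  115.176.0.0/12 (115.176.0.0 - 115.191.255.255)
  115.182.0.0/15 (115.182.0.0 - 115.183.255.255)
  115.183.0.0/16 (115.183.0.0 - 115.183.255.255)
  115.183.0.0/18 (115.183.0.0 - 115.183.63.255)
Most specific is 115.183.0.0/18.

115.183.0.0/18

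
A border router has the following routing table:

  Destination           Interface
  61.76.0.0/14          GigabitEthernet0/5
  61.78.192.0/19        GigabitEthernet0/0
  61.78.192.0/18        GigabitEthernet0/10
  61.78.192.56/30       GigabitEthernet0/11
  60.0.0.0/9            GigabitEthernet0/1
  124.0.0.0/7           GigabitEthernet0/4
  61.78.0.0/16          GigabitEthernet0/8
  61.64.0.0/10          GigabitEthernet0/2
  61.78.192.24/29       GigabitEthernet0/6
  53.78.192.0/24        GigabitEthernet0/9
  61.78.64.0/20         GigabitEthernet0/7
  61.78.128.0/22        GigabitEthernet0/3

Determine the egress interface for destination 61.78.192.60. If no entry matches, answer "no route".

Routes whose prefix contains 61.78.192.60:
  61.64.0.0/10 (61.64.0.0 - 61.127.255.255) -> GigabitEthernet0/2
  61.76.0.0/14 (61.76.0.0 - 61.79.255.255) -> GigabitEthernet0/5
  61.78.0.0/16 (61.78.0.0 - 61.78.255.255) -> GigabitEthernet0/8
  61.78.192.0/18 (61.78.192.0 - 61.78.255.255) -> GigabitEthernet0/10
  61.78.192.0/19 (61.78.192.0 - 61.78.223.255) -> GigabitEthernet0/0
More-specific entries that do NOT match:
  61.78.192.56/30 (61.78.192.56 - 61.78.192.59) does not contain 61.78.192.60
  61.78.192.24/29 (61.78.192.24 - 61.78.192.31) does not contain 61.78.192.60
  53.78.192.0/24 (53.78.192.0 - 53.78.192.255) does not contain 61.78.192.60
  61.78.128.0/22 (61.78.128.0 - 61.78.131.255) does not contain 61.78.192.60
  61.78.64.0/20 (61.78.64.0 - 61.78.79.255) does not contain 61.78.192.60
Longest matching prefix is /19 -> interface GigabitEthernet0/0.

GigabitEthernet0/0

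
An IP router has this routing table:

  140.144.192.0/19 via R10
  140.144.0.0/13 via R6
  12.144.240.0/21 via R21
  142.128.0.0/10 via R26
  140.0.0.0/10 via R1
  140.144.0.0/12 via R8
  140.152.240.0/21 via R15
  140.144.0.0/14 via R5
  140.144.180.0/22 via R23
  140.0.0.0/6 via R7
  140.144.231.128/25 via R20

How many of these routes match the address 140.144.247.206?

4

Prefixes containing 140.144.247.206:
  140.0.0.0/6 (140.0.0.0 - 143.255.255.255)
  140.144.0.0/12 (140.144.0.0 - 140.159.255.255)
  140.144.0.0/13 (140.144.0.0 - 140.151.255.255)
  140.144.0.0/14 (140.144.0.0 - 140.147.255.255)
Total matching entries: 4.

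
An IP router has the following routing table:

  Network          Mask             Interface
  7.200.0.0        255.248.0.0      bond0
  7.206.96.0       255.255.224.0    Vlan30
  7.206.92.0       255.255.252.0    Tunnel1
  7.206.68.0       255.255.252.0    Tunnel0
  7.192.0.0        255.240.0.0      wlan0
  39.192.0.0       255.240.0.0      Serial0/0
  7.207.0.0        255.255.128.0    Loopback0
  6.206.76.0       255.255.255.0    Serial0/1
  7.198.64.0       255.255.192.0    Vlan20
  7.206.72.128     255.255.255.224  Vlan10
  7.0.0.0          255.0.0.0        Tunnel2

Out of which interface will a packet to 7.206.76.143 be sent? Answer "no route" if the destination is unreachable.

Routes whose prefix contains 7.206.76.143:
  7.0.0.0/8 (7.0.0.0 - 7.255.255.255) -> Tunnel2
  7.192.0.0/12 (7.192.0.0 - 7.207.255.255) -> wlan0
  7.200.0.0/13 (7.200.0.0 - 7.207.255.255) -> bond0
More-specific entries that do NOT match:
  7.206.72.128/27 (7.206.72.128 - 7.206.72.159) does not contain 7.206.76.143
  6.206.76.0/24 (6.206.76.0 - 6.206.76.255) does not contain 7.206.76.143
  7.206.92.0/22 (7.206.92.0 - 7.206.95.255) does not contain 7.206.76.143
  7.206.68.0/22 (7.206.68.0 - 7.206.71.255) does not contain 7.206.76.143
  7.206.96.0/19 (7.206.96.0 - 7.206.127.255) does not contain 7.206.76.143
  7.198.64.0/18 (7.198.64.0 - 7.198.127.255) does not contain 7.206.76.143
  7.207.0.0/17 (7.207.0.0 - 7.207.127.255) does not contain 7.206.76.143
Longest matching prefix is /13 -> interface bond0.

bond0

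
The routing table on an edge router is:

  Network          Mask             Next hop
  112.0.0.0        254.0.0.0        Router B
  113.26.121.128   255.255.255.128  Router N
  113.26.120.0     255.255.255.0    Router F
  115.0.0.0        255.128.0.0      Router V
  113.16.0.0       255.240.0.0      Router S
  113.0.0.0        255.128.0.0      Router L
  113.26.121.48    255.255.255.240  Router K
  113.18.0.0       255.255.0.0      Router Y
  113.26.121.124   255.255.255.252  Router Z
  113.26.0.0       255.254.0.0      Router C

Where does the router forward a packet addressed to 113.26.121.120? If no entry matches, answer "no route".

Routes whose prefix contains 113.26.121.120:
  112.0.0.0/7 (112.0.0.0 - 113.255.255.255) -> Router B
  113.0.0.0/9 (113.0.0.0 - 113.127.255.255) -> Router L
  113.16.0.0/12 (113.16.0.0 - 113.31.255.255) -> Router S
  113.26.0.0/15 (113.26.0.0 - 113.27.255.255) -> Router C
More-specific entries that do NOT match:
  113.26.121.124/30 (113.26.121.124 - 113.26.121.127) does not contain 113.26.121.120
  113.26.121.48/28 (113.26.121.48 - 113.26.121.63) does not contain 113.26.121.120
  113.26.121.128/25 (113.26.121.128 - 113.26.121.255) does not contain 113.26.121.120
  113.26.120.0/24 (113.26.120.0 - 113.26.120.255) does not contain 113.26.121.120
  113.18.0.0/16 (113.18.0.0 - 113.18.255.255) does not contain 113.26.121.120
Longest matching prefix is /15 -> next hop Router C.

Router C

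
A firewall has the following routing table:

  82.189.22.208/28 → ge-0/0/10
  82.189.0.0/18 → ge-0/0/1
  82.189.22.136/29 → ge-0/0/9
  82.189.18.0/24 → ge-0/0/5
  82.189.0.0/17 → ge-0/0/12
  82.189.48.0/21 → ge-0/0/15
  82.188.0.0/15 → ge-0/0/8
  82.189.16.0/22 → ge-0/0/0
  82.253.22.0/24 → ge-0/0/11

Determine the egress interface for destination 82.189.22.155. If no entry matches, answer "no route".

ge-0/0/1

Routes whose prefix contains 82.189.22.155:
  82.188.0.0/15 (82.188.0.0 - 82.189.255.255) -> ge-0/0/8
  82.189.0.0/17 (82.189.0.0 - 82.189.127.255) -> ge-0/0/12
  82.189.0.0/18 (82.189.0.0 - 82.189.63.255) -> ge-0/0/1
More-specific entries that do NOT match:
  82.189.22.136/29 (82.189.22.136 - 82.189.22.143) does not contain 82.189.22.155
  82.189.22.208/28 (82.189.22.208 - 82.189.22.223) does not contain 82.189.22.155
  82.189.18.0/24 (82.189.18.0 - 82.189.18.255) does not contain 82.189.22.155
  82.253.22.0/24 (82.253.22.0 - 82.253.22.255) does not contain 82.189.22.155
  82.189.16.0/22 (82.189.16.0 - 82.189.19.255) does not contain 82.189.22.155
  82.189.48.0/21 (82.189.48.0 - 82.189.55.255) does not contain 82.189.22.155
Longest matching prefix is /18 -> interface ge-0/0/1.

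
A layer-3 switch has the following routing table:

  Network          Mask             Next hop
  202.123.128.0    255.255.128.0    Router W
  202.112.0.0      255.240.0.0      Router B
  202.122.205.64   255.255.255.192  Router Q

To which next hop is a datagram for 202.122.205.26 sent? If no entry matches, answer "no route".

Routes whose prefix contains 202.122.205.26:
  202.112.0.0/12 (202.112.0.0 - 202.127.255.255) -> Router B
More-specific entries that do NOT match:
  202.122.205.64/26 (202.122.205.64 - 202.122.205.127) does not contain 202.122.205.26
  202.123.128.0/17 (202.123.128.0 - 202.123.255.255) does not contain 202.122.205.26
Longest matching prefix is /12 -> next hop Router B.

Router B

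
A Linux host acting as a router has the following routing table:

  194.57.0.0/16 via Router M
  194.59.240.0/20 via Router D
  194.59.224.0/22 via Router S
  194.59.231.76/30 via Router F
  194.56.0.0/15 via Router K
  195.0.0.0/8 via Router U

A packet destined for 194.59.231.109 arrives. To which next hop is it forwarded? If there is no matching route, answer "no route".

no route

No entry's prefix contains 194.59.231.109; there is no default route.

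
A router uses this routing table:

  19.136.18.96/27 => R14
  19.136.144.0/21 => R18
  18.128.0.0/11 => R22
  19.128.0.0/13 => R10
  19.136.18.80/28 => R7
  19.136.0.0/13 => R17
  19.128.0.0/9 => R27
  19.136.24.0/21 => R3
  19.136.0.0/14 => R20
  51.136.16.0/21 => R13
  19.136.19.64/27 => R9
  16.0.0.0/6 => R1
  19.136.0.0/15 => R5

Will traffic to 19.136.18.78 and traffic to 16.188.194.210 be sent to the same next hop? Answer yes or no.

19.136.18.78: longest match 19.136.0.0/15 -> R5
16.188.194.210: longest match 16.0.0.0/6 -> R1

no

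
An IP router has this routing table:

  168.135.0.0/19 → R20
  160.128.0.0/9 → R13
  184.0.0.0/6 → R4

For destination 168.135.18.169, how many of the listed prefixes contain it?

1

Prefixes containing 168.135.18.169:
  168.135.0.0/19 (168.135.0.0 - 168.135.31.255)
Total matching entries: 1.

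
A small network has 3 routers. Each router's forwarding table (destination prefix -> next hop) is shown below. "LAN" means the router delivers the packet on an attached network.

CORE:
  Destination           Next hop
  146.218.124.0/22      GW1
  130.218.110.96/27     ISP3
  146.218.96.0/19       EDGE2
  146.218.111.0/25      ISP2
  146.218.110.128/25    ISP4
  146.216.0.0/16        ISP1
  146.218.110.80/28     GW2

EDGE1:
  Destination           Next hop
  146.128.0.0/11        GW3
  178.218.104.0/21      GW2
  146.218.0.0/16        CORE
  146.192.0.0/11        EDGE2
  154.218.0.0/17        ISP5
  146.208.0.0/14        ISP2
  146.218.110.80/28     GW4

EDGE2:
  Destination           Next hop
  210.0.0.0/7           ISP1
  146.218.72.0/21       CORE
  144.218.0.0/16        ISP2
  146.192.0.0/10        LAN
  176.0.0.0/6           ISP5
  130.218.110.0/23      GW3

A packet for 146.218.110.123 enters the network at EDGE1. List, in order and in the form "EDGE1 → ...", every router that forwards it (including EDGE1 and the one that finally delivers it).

EDGE1 → CORE → EDGE2

At EDGE1: longest match for 146.218.110.123 is 146.218.0.0/16 -> CORE
At CORE: longest match for 146.218.110.123 is 146.218.96.0/19 -> EDGE2
At EDGE2: longest match for 146.218.110.123 is 146.192.0.0/10 -> LAN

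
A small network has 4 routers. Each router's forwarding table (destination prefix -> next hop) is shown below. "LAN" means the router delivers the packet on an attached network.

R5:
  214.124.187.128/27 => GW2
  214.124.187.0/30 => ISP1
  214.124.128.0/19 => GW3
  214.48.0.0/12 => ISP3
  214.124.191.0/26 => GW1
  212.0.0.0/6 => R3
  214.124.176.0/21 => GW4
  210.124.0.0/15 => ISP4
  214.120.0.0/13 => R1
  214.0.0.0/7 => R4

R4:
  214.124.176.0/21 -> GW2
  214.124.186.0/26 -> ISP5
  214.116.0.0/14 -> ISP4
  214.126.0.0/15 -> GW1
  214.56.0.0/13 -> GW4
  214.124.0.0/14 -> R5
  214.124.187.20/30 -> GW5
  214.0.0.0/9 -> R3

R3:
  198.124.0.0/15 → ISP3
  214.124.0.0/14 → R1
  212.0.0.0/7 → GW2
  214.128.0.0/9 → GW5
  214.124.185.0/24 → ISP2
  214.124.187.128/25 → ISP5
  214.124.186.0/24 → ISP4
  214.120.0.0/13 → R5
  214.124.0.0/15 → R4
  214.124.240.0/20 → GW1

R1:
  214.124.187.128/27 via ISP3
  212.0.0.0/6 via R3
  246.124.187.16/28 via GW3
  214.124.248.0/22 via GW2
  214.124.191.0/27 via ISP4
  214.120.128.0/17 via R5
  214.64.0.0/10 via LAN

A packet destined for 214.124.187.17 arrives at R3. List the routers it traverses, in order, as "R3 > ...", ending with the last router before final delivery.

At R3: longest match for 214.124.187.17 is 214.124.0.0/15 -> R4
At R4: longest match for 214.124.187.17 is 214.124.0.0/14 -> R5
At R5: longest match for 214.124.187.17 is 214.120.0.0/13 -> R1
At R1: longest match for 214.124.187.17 is 214.64.0.0/10 -> LAN

R3 > R4 > R5 > R1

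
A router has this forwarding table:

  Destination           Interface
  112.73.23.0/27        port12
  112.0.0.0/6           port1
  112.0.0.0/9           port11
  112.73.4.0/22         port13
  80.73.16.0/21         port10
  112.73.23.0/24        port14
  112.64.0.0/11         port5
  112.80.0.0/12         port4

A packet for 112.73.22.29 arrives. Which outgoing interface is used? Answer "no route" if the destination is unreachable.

Routes whose prefix contains 112.73.22.29:
  112.0.0.0/6 (112.0.0.0 - 115.255.255.255) -> port1
  112.0.0.0/9 (112.0.0.0 - 112.127.255.255) -> port11
  112.64.0.0/11 (112.64.0.0 - 112.95.255.255) -> port5
More-specific entries that do NOT match:
  112.73.23.0/27 (112.73.23.0 - 112.73.23.31) does not contain 112.73.22.29
  112.73.23.0/24 (112.73.23.0 - 112.73.23.255) does not contain 112.73.22.29
  112.73.4.0/22 (112.73.4.0 - 112.73.7.255) does not contain 112.73.22.29
  80.73.16.0/21 (80.73.16.0 - 80.73.23.255) does not contain 112.73.22.29
  112.80.0.0/12 (112.80.0.0 - 112.95.255.255) does not contain 112.73.22.29
Longest matching prefix is /11 -> interface port5.

port5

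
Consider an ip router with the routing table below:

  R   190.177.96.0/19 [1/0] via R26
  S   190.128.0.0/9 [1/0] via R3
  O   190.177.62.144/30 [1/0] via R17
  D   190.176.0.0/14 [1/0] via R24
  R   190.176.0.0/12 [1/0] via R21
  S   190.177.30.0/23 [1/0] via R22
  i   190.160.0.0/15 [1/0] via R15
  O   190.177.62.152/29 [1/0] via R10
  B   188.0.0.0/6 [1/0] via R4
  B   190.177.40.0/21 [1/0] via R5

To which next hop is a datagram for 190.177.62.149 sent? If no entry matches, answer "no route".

Routes whose prefix contains 190.177.62.149:
  188.0.0.0/6 (188.0.0.0 - 191.255.255.255) -> R4
  190.128.0.0/9 (190.128.0.0 - 190.255.255.255) -> R3
  190.176.0.0/12 (190.176.0.0 - 190.191.255.255) -> R21
  190.176.0.0/14 (190.176.0.0 - 190.179.255.255) -> R24
More-specific entries that do NOT match:
  190.177.62.144/30 (190.177.62.144 - 190.177.62.147) does not contain 190.177.62.149
  190.177.62.152/29 (190.177.62.152 - 190.177.62.159) does not contain 190.177.62.149
  190.177.30.0/23 (190.177.30.0 - 190.177.31.255) does not contain 190.177.62.149
  190.177.40.0/21 (190.177.40.0 - 190.177.47.255) does not contain 190.177.62.149
  190.177.96.0/19 (190.177.96.0 - 190.177.127.255) does not contain 190.177.62.149
  190.160.0.0/15 (190.160.0.0 - 190.161.255.255) does not contain 190.177.62.149
Longest matching prefix is /14 -> next hop R24.

R24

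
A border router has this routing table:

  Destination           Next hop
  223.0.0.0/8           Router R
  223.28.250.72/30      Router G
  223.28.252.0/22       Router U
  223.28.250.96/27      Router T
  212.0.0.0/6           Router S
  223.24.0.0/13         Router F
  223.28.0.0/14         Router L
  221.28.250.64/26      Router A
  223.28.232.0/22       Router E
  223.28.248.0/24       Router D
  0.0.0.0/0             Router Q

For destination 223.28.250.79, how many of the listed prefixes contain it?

4

Prefixes containing 223.28.250.79:
  0.0.0.0/0 (default, matches everything)
  223.0.0.0/8 (223.0.0.0 - 223.255.255.255)
  223.24.0.0/13 (223.24.0.0 - 223.31.255.255)
  223.28.0.0/14 (223.28.0.0 - 223.31.255.255)
Total matching entries: 4.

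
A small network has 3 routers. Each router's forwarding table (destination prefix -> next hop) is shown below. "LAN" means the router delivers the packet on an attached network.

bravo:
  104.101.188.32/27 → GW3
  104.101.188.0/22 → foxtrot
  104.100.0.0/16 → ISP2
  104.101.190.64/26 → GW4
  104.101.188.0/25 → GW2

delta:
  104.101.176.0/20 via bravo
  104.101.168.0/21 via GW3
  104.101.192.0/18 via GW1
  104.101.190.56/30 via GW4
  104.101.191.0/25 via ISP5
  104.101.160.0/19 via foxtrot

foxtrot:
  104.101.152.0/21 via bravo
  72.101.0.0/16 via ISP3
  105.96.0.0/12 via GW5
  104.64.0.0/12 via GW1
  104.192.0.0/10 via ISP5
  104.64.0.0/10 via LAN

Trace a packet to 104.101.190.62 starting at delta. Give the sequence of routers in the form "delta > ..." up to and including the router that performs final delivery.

delta > bravo > foxtrot

At delta: longest match for 104.101.190.62 is 104.101.176.0/20 -> bravo
At bravo: longest match for 104.101.190.62 is 104.101.188.0/22 -> foxtrot
At foxtrot: longest match for 104.101.190.62 is 104.64.0.0/10 -> LAN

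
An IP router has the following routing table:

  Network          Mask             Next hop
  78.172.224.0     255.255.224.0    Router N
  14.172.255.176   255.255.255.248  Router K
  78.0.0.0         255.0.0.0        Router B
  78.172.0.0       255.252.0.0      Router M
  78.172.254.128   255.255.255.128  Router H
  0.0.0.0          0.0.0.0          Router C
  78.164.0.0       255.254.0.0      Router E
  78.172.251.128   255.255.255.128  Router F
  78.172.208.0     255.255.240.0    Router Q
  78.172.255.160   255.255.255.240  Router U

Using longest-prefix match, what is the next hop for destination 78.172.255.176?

Routes whose prefix contains 78.172.255.176:
  0.0.0.0/0 (default, matches everything) -> Router C
  78.0.0.0/8 (78.0.0.0 - 78.255.255.255) -> Router B
  78.172.0.0/14 (78.172.0.0 - 78.175.255.255) -> Router M
  78.172.224.0/19 (78.172.224.0 - 78.172.255.255) -> Router N
More-specific entries that do NOT match:
  14.172.255.176/29 (14.172.255.176 - 14.172.255.183) does not contain 78.172.255.176
  78.172.255.160/28 (78.172.255.160 - 78.172.255.175) does not contain 78.172.255.176
  78.172.254.128/25 (78.172.254.128 - 78.172.254.255) does not contain 78.172.255.176
  78.172.251.128/25 (78.172.251.128 - 78.172.251.255) does not contain 78.172.255.176
  78.172.208.0/20 (78.172.208.0 - 78.172.223.255) does not contain 78.172.255.176
Longest matching prefix is /19 -> next hop Router N.

Router N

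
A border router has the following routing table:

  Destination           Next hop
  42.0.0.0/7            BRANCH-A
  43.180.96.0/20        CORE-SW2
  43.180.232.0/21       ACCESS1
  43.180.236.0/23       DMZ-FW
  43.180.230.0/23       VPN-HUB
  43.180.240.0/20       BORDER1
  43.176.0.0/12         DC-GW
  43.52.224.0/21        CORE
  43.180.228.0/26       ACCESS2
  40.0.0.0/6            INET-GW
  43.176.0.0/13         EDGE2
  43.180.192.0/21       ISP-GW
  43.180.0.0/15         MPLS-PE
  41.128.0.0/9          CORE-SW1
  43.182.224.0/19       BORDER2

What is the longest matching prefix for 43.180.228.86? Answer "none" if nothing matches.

43.180.0.0/15

Entries matching 43.180.228.86:
  40.0.0.0/6 (40.0.0.0 - 43.255.255.255)
  42.0.0.0/7 (42.0.0.0 - 43.255.255.255)
  43.176.0.0/12 (43.176.0.0 - 43.191.255.255)
  43.176.0.0/13 (43.176.0.0 - 43.183.255.255)
  43.180.0.0/15 (43.180.0.0 - 43.181.255.255)
Most specific is 43.180.0.0/15.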